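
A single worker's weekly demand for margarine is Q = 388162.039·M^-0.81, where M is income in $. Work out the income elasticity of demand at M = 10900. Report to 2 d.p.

-0.81

For Q = A·M^β the income elasticity is constant and equal to β.
Here β = -0.81, so η = -0.81.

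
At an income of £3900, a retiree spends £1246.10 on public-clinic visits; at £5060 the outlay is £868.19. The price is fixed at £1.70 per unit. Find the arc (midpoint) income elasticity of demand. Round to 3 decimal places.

-1.381

With a constant price, Q₁ = 1246.10/1.70 = 733.000 and Q₂ = 868.19/1.70 = 510.700 (equivalently, work directly with expenditure since P cancels).
Midpoint %ΔQ = (868.19 − 1246.10)/1057.15 = -0.35748; midpoint %ΔI = (5060 − 3900)/4480 = 0.25893.
η = -0.35748 / 0.25893 = -1.381.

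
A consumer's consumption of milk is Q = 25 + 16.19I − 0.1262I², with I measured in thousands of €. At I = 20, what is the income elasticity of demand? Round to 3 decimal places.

0.747

At I = 20: Q = 298.3200.
dQ/dI = 16.19 − 0.2524I = 11.14200.
η = (dQ/dI)·(I/Q) = 11.14200 × (20/298.3200) = 0.747.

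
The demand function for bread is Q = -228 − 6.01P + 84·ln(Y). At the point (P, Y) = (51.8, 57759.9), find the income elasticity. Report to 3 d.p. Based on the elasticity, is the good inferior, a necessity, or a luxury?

0.220 (necessity)

At P = 51.8, Y = 57759.9: Q = 381.662.
Holding P constant, ∂Q/∂Y = 84/Y = 0.0014543.
η_Y = (∂Q/∂Y)·(Y/Q) = 0.0014543 × (57759.9/381.662) = 0.220.
Since 0 < η < 1, this is a necessity.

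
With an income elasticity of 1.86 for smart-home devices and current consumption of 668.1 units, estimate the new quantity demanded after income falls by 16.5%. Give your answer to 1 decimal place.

%ΔQ ≈ η × %ΔI = 1.86 × (-16.5%) = -30.69%.
New Q ≈ 668.1 × (1 − 0.3069) = 463.1.

463.1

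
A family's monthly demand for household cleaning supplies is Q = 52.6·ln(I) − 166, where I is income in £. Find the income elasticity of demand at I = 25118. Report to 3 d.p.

At I = 25118: Q = 366.908.
dQ/dI = 52.6/I = 0.00209412 at this income.
η = (dQ/dI)·(I/Q) = 0.00209412 × (25118/366.908) = 0.143.

0.143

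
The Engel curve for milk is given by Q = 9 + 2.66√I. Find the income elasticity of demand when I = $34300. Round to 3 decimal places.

At I = 34300: Q = 501.639.
dQ/dI = 2.66/(2√I) = 0.00718132 at this income.
η = (dQ/dI)·(I/Q) = 0.00718132 × (34300/501.639) = 0.491.

0.491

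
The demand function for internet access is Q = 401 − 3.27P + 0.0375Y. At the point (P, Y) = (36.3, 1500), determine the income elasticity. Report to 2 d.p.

0.17

At P = 36.3, Y = 1500: Q = 338.549.
Holding P constant, ∂Q/∂Y = 0.0375.
η_Y = (∂Q/∂Y)·(Y/Q) = 0.0375 × (1500/338.549) = 0.17.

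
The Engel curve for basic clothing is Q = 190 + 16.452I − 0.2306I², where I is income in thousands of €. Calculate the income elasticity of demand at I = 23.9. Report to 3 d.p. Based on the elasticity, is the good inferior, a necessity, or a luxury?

0.287 (necessity)

At I = 23.9: Q = 451.4818.
dQ/dI = 16.452 − 0.4612I = 5.42932.
η = (dQ/dI)·(I/Q) = 5.42932 × (23.9/451.4818) = 0.287.
0 < η < 1 ⇒ necessity.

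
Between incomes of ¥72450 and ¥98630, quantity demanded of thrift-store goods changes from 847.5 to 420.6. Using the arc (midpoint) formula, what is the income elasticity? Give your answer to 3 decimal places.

-2.200

ΔQ = 420.6 − 847.5 = -426.9; midpoint Q̄ = (847.5 + 420.6)/2 = 634.05.
ΔI = 98630 − 72450 = 26180; midpoint Ī = (72450 + 98630)/2 = 85540.
η = (ΔQ/Q̄) ÷ (ΔI/Ī) = (-426.9/634.05) ÷ (26180/85540) = -2.200.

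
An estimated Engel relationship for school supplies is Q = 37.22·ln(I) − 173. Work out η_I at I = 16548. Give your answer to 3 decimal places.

At I = 16548: Q = 188.556.
dQ/dI = 37.22/I = 0.00224921 at this income.
η = (dQ/dI)·(I/Q) = 0.00224921 × (16548/188.556) = 0.197.

0.197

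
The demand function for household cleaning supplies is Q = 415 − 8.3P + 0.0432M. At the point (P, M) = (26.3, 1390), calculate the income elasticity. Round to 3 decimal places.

0.234

At P = 26.3, M = 1390: Q = 256.758.
Holding P constant, ∂Q/∂M = 0.0432.
η_M = (∂Q/∂M)·(M/Q) = 0.0432 × (1390/256.758) = 0.234.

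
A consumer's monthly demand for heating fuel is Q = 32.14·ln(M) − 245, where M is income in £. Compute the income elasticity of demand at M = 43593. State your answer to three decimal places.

At M = 43593: Q = 98.340.
dQ/dM = 32.14/M = 0.000737274 at this income.
η = (dQ/dM)·(M/Q) = 0.000737274 × (43593/98.340) = 0.327.

0.327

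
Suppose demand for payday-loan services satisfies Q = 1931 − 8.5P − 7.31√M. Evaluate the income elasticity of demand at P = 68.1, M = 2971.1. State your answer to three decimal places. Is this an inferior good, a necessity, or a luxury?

At P = 68.1, M = 2971.1: Q = 953.698.
Holding P constant, ∂Q/∂M = -7.31/(2√M) = -0.0670546.
η_M = (∂Q/∂M)·(M/Q) = -0.0670546 × (2971.1/953.698) = -0.209.
Since η < 0, this is an inferior good.

-0.209 (inferior good)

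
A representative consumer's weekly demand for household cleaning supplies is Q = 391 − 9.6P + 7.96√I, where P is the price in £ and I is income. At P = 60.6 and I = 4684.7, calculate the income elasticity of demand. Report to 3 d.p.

At P = 60.6, I = 4684.7: Q = 354.061.
Holding P constant, ∂Q/∂I = 7.96/(2√I) = 0.058149.
η_I = (∂Q/∂I)·(I/Q) = 0.058149 × (4684.7/354.061) = 0.769.

0.769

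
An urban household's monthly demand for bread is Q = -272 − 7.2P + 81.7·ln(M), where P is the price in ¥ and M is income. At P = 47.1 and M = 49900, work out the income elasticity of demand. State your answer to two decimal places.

0.30

At P = 47.1, M = 49900: Q = 272.692.
Holding P constant, ∂Q/∂M = 81.7/M = 0.00163727.
η_M = (∂Q/∂M)·(M/Q) = 0.00163727 × (49900/272.692) = 0.30.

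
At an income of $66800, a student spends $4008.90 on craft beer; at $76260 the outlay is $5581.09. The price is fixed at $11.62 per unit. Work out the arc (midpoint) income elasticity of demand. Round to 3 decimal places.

With a constant price, Q₁ = 4008.90/11.62 = 345.000 and Q₂ = 5581.09/11.62 = 480.300 (equivalently, work directly with expenditure since P cancels).
Midpoint %ΔQ = (5581.09 − 4008.90)/4795.00 = 0.32788; midpoint %ΔI = (76260 − 66800)/71530 = 0.13225.
η = 0.32788 / 0.13225 = 2.479.

2.479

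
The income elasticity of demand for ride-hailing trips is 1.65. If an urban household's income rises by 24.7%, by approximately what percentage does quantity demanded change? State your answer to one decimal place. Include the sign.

%ΔQ ≈ η × %ΔI = 1.65 × 24.7% = 40.8%.

40.8%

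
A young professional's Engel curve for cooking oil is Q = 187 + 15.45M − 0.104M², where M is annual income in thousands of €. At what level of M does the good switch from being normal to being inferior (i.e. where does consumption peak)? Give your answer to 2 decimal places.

dQ/dM = 15.45 − 0.208M.
The good is inferior where dQ/dM < 0. Setting dQ/dM = 0 gives M = 15.45 / 0.208 = 74.28.

74.28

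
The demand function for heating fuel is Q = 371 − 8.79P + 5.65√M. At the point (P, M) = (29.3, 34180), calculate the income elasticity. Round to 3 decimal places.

At P = 29.3, M = 34180: Q = 1158.016.
Holding P constant, ∂Q/∂M = 5.65/(2√M) = 0.0152803.
η_M = (∂Q/∂M)·(M/Q) = 0.0152803 × (34180/1158.016) = 0.451.

0.451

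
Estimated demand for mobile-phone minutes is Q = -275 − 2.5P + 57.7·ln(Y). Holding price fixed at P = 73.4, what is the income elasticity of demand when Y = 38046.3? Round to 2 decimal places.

At P = 73.4, Y = 38046.3: Q = 150.036.
Holding P constant, ∂Q/∂Y = 57.7/Y = 0.00151657.
η_Y = (∂Q/∂Y)·(Y/Q) = 0.00151657 × (38046.3/150.036) = 0.38.

0.38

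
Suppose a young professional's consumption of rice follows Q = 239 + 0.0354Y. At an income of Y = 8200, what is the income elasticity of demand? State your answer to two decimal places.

At Y = 8200: Q = 529.280.
dQ/dY = 0.0354.
η = (dQ/dY)·(Y/Q) = 0.0354 × (8200/529.280) = 0.55.

0.55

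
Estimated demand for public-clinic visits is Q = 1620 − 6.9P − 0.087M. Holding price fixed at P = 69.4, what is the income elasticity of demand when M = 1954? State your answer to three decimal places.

-0.175

At P = 69.4, M = 1954: Q = 971.142.
Holding P constant, ∂Q/∂M = −0.087.
η_M = (∂Q/∂M)·(M/Q) = -0.087 × (1954/971.142) = -0.175.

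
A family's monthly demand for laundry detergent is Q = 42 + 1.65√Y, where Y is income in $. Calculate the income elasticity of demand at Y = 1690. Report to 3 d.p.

0.309

At Y = 1690: Q = 109.831.
dQ/dY = 1.65/(2√Y) = 0.0200683 at this income.
η = (dQ/dY)·(Y/Q) = 0.0200683 × (1690/109.831) = 0.309.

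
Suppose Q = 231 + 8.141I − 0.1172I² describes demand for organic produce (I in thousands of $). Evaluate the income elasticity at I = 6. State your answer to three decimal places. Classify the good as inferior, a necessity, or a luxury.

0.147 (necessity)

At I = 6: Q = 275.6268.
dQ/dI = 8.141 − 0.2344I = 6.73460.
η = (dQ/dI)·(I/Q) = 6.73460 × (6/275.6268) = 0.147.
0 < η < 1 ⇒ necessity.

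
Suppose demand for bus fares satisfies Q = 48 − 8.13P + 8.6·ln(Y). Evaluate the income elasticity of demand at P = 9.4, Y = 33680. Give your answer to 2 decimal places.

At P = 9.4, Y = 33680: Q = 61.230.
Holding P constant, ∂Q/∂Y = 8.6/Y = 0.000255344.
η_Y = (∂Q/∂Y)·(Y/Q) = 0.000255344 × (33680/61.230) = 0.14.

0.14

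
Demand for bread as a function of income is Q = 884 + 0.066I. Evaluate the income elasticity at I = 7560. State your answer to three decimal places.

0.361

At I = 7560: Q = 1382.960.
dQ/dI = 0.066.
η = (dQ/dI)·(I/Q) = 0.066 × (7560/1382.960) = 0.361.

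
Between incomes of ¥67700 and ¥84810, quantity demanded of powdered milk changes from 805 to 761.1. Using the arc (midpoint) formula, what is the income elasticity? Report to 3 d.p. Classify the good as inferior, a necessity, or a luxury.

ΔQ = 761.1 − 805 = -43.9; midpoint Q̄ = (805 + 761.1)/2 = 783.05.
ΔI = 84810 − 67700 = 17110; midpoint Ī = (67700 + 84810)/2 = 76255.
η = (ΔQ/Q̄) ÷ (ΔI/Ī) = (-43.9/783.05) ÷ (17110/76255) = -0.250.
η < 0 ⇒ inferior good.

-0.250 (inferior good)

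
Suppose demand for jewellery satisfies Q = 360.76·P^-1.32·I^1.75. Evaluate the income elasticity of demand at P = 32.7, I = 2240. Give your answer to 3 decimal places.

1.750

For a multiplicative demand Q = A·P^α·I^β, the income elasticity is β everywhere.
Here β = 1.75, so η = 1.750.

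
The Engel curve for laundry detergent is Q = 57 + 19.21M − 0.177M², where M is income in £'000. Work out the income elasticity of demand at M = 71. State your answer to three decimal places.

-0.796

At M = 71: Q = 528.6530.
dQ/dM = 19.21 − 0.354M = -5.92400.
η = (dQ/dM)·(M/Q) = -5.92400 × (71/528.6530) = -0.796.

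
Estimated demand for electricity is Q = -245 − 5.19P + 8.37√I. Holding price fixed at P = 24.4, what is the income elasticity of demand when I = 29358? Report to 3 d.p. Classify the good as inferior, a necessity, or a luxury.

At P = 24.4, I = 29358: Q = 1062.495.
Holding P constant, ∂Q/∂I = 8.37/(2√I) = 0.0244249.
η_I = (∂Q/∂I)·(I/Q) = 0.0244249 × (29358/1062.495) = 0.675.
Since 0 < η < 1, this is a necessity.

0.675 (necessity)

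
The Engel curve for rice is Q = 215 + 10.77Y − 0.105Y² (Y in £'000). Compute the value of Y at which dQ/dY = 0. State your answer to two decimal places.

51.29

dQ/dY = 10.77 − 0.21Y.
The good is inferior where dQ/dY < 0. Setting dQ/dY = 0 gives Y = 10.77 / 0.21 = 51.29.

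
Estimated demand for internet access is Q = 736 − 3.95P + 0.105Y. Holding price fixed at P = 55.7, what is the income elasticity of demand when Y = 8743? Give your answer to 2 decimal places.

At P = 55.7, Y = 8743: Q = 1434.000.
Holding P constant, ∂Q/∂Y = 0.105.
η_Y = (∂Q/∂Y)·(Y/Q) = 0.105 × (8743/1434.000) = 0.64.

0.64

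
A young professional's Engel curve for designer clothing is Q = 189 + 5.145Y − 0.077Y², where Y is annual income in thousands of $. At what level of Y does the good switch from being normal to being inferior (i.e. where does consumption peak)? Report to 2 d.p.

dQ/dY = 5.145 − 0.154Y.
The good is inferior where dQ/dY < 0. Setting dQ/dY = 0 gives Y = 5.145 / 0.154 = 33.41.

33.41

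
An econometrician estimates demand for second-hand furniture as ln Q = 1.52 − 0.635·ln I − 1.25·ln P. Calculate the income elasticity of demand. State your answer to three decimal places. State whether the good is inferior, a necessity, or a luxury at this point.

In a log-linear demand, the coefficient on ln I is the income elasticity.
So η = -0.635.
η < 0 ⇒ inferior good.

-0.635 (inferior good)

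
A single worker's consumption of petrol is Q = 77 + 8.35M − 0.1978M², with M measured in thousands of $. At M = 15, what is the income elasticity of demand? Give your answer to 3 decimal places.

0.230

At M = 15: Q = 157.7450.
dQ/dM = 8.35 − 0.3956M = 2.41600.
η = (dQ/dM)·(M/Q) = 2.41600 × (15/157.7450) = 0.230.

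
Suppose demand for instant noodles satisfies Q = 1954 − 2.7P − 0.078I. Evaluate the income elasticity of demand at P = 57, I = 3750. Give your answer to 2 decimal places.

-0.19

At P = 57, I = 3750: Q = 1507.600.
Holding P constant, ∂Q/∂I = −0.078.
η_I = (∂Q/∂I)·(I/Q) = -0.078 × (3750/1507.600) = -0.19.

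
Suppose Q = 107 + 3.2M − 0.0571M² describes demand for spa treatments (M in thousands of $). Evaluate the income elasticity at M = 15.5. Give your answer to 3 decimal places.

0.155

At M = 15.5: Q = 142.8817.
dQ/dM = 3.2 − 0.1142M = 1.42990.
η = (dQ/dM)·(M/Q) = 1.42990 × (15.5/142.8817) = 0.155.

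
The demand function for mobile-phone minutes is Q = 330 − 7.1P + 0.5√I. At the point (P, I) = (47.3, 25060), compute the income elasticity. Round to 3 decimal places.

At P = 47.3, I = 25060: Q = 73.322.
Holding P constant, ∂Q/∂I = 0.5/(2√I) = 0.00157924.
η_I = (∂Q/∂I)·(I/Q) = 0.00157924 × (25060/73.322) = 0.540.

0.540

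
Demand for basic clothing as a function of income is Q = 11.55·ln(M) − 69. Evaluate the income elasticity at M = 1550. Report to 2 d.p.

At M = 1550: Q = 15.846.
dQ/dM = 11.55/M = 0.00745161 at this income.
η = (dQ/dM)·(M/Q) = 0.00745161 × (1550/15.846) = 0.73.

0.73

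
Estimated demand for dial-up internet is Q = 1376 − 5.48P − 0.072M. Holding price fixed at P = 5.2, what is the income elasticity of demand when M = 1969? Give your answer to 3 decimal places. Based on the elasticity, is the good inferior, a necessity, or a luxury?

-0.118 (inferior good)

At P = 5.2, M = 1969: Q = 1205.736.
Holding P constant, ∂Q/∂M = −0.072.
η_M = (∂Q/∂M)·(M/Q) = -0.072 × (1969/1205.736) = -0.118.
Since η < 0, this is an inferior good.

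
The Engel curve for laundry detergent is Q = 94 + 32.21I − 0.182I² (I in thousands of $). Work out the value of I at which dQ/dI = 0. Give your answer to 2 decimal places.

dQ/dI = 32.21 − 0.364I.
The good is inferior where dQ/dI < 0. Setting dQ/dI = 0 gives I = 32.21 / 0.364 = 88.49.

88.49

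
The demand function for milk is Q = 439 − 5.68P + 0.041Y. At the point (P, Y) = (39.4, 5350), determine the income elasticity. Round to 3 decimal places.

At P = 39.4, Y = 5350: Q = 434.558.
Holding P constant, ∂Q/∂Y = 0.041.
η_Y = (∂Q/∂Y)·(Y/Q) = 0.041 × (5350/434.558) = 0.505.

0.505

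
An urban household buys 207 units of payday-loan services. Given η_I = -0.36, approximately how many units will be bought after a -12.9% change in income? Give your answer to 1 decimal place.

216.6

%ΔQ ≈ η × %ΔI = -0.36 × (-12.9%) = 4.644%.
New Q ≈ 207 × (1 + 0.04644) = 216.6.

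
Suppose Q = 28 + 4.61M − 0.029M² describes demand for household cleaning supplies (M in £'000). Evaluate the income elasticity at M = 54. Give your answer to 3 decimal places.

0.415

At M = 54: Q = 192.3760.
dQ/dM = 4.61 − 0.058M = 1.47800.
η = (dQ/dM)·(M/Q) = 1.47800 × (54/192.3760) = 0.415.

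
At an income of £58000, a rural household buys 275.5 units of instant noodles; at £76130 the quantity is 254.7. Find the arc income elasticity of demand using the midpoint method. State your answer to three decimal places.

-0.290

ΔQ = 254.7 − 275.5 = -20.8; midpoint Q̄ = (275.5 + 254.7)/2 = 265.1.
ΔI = 76130 − 58000 = 18130; midpoint Ī = (58000 + 76130)/2 = 67065.
η = (ΔQ/Q̄) ÷ (ΔI/Ī) = (-20.8/265.1) ÷ (18130/67065) = -0.290.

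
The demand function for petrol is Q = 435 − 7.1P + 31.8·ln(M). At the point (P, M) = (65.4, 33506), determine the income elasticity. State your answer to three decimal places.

At P = 65.4, M = 33506: Q = 301.999.
Holding P constant, ∂Q/∂M = 31.8/M = 0.000949084.
η_M = (∂Q/∂M)·(M/Q) = 0.000949084 × (33506/301.999) = 0.105.

0.105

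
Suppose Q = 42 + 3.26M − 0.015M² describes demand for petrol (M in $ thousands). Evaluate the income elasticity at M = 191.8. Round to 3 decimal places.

At M = 191.8: Q = 115.4594.
dQ/dM = 3.26 − 0.03M = -2.49400.
η = (dQ/dM)·(M/Q) = -2.49400 × (191.8/115.4594) = -4.143.

-4.143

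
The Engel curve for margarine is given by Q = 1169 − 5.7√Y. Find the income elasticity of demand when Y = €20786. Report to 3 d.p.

At Y = 20786: Q = 347.211.
dQ/dY = -5.7/(2√Y) = -0.0197678 at this income.
η = (dQ/dY)·(Y/Q) = -0.0197678 × (20786/347.211) = -1.183.

-1.183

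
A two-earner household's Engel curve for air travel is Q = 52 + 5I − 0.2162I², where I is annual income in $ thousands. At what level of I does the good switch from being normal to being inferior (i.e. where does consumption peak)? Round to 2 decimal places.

dQ/dI = 5 − 0.4324I.
The good is inferior where dQ/dI < 0. Setting dQ/dI = 0 gives I = 5 / 0.4324 = 11.56.

11.56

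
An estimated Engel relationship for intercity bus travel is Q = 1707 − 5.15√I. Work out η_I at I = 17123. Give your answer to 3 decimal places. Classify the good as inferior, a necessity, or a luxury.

At I = 17123: Q = 1033.097.
dQ/dI = -5.15/(2√I) = -0.0196783 at this income.
η = (dQ/dI)·(I/Q) = -0.0196783 × (17123/1033.097) = -0.326.
Since η < 0, the good is an inferior good.

-0.326 (inferior good)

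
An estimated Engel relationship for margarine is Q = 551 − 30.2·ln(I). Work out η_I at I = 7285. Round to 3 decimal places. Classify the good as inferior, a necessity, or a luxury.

-0.107 (inferior good)

At I = 7285: Q = 282.414.
dQ/dI = -30.2/I = -0.0041455 at this income.
η = (dQ/dI)·(I/Q) = -0.0041455 × (7285/282.414) = -0.107.
Since η < 0, the good is an inferior good.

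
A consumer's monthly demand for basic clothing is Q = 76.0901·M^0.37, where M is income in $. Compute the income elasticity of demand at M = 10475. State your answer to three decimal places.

0.370

For Q = A·M^β the income elasticity is constant and equal to β.
Here β = 0.37, so η = 0.370.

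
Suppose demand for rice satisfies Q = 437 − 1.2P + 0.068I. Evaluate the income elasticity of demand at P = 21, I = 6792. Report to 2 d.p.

At P = 21, I = 6792: Q = 873.656.
Holding P constant, ∂Q/∂I = 0.068.
η_I = (∂Q/∂I)·(I/Q) = 0.068 × (6792/873.656) = 0.53.

0.53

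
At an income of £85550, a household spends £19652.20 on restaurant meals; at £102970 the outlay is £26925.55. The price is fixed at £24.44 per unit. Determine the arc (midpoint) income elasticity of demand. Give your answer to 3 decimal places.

1.690

With a constant price, Q₁ = 19652.20/24.44 = 804.100 and Q₂ = 26925.55/24.44 = 1101.700 (equivalently, work directly with expenditure since P cancels).
Midpoint %ΔQ = (26925.55 − 19652.20)/23288.88 = 0.31231; midpoint %ΔI = (102970 − 85550)/94260 = 0.18481.
η = 0.31231 / 0.18481 = 1.690.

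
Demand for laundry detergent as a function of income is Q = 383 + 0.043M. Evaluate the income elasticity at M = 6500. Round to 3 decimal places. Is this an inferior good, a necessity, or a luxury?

0.422 (necessity)

At M = 6500: Q = 662.500.
dQ/dM = 0.043.
η = (dQ/dM)·(M/Q) = 0.043 × (6500/662.500) = 0.422.
Since 0 < η < 1, the good is a necessity.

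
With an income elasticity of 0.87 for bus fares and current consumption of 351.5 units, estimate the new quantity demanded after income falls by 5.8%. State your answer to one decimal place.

333.8

%ΔQ ≈ η × %ΔI = 0.87 × (-5.8%) = -5.046%.
New Q ≈ 351.5 × (1 − 0.05046) = 333.8.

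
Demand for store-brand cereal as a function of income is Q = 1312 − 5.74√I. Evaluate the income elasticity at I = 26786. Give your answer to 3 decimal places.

-1.261

At I = 26786: Q = 372.567.
dQ/dI = -5.74/(2√I) = -0.0175359 at this income.
η = (dQ/dI)·(I/Q) = -0.0175359 × (26786/372.567) = -1.261.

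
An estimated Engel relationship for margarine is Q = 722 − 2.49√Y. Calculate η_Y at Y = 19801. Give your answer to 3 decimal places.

-0.471

At Y = 19801: Q = 371.617.
dQ/dY = -2.49/(2√Y) = -0.00884761 at this income.
η = (dQ/dY)·(Y/Q) = -0.00884761 × (19801/371.617) = -0.471.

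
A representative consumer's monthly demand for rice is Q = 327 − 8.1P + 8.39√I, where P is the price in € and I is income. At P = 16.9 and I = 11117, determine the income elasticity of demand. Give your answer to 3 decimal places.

At P = 16.9, I = 11117: Q = 1074.728.
Holding P constant, ∂Q/∂I = 8.39/(2√I) = 0.0397867.
η_I = (∂Q/∂I)·(I/Q) = 0.0397867 × (11117/1074.728) = 0.412.

0.412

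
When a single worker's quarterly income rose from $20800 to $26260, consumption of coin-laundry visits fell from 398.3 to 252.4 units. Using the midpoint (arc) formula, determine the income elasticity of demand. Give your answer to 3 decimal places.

ΔQ = 252.4 − 398.3 = -145.9; midpoint Q̄ = (398.3 + 252.4)/2 = 325.35.
ΔI = 26260 − 20800 = 5460; midpoint Ī = (20800 + 26260)/2 = 23530.
η = (ΔQ/Q̄) ÷ (ΔI/Ī) = (-145.9/325.35) ÷ (5460/23530) = -1.933.

-1.933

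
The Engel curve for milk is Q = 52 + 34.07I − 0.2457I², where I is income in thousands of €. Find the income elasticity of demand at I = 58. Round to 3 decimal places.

0.269

At I = 58: Q = 1201.5252.
dQ/dI = 34.07 − 0.4914I = 5.56880.
η = (dQ/dI)·(I/Q) = 5.56880 × (58/1201.5252) = 0.269.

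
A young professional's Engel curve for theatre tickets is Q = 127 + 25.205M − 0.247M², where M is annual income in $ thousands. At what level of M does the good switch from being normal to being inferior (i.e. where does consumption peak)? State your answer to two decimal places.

dQ/dM = 25.205 − 0.494M.
The good is inferior where dQ/dM < 0. Setting dQ/dM = 0 gives M = 25.205 / 0.494 = 51.02.

51.02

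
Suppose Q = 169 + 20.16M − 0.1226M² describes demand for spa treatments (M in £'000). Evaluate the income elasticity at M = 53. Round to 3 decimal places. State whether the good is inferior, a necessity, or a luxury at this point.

At M = 53: Q = 893.0966.
dQ/dM = 20.16 − 0.2452M = 7.16440.
η = (dQ/dM)·(M/Q) = 7.16440 × (53/893.0966) = 0.425.
0 < η < 1 ⇒ necessity.

0.425 (necessity)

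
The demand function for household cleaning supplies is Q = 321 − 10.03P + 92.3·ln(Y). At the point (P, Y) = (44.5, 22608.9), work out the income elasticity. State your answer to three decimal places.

0.115

At P = 44.5, Y = 22608.9: Q = 800.074.
Holding P constant, ∂Q/∂Y = 92.3/Y = 0.00408246.
η_Y = (∂Q/∂Y)·(Y/Q) = 0.00408246 × (22608.9/800.074) = 0.115.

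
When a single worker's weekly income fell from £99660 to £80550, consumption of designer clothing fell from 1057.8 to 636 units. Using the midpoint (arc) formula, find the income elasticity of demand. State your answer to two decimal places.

2.35

ΔQ = 636 − 1057.8 = -421.8; midpoint Q̄ = (1057.8 + 636)/2 = 846.9.
ΔI = 80550 − 99660 = -19110; midpoint Ī = (99660 + 80550)/2 = 90105.
η = (ΔQ/Q̄) ÷ (ΔI/Ī) = (-421.8/846.9) ÷ (-19110/90105) = 2.35.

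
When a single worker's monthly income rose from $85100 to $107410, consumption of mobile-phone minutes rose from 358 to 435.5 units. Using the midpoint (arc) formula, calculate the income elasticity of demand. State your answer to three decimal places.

0.843

ΔQ = 435.5 − 358 = 77.5; midpoint Q̄ = (358 + 435.5)/2 = 396.75.
ΔI = 107410 − 85100 = 22310; midpoint Ī = (85100 + 107410)/2 = 96255.
η = (ΔQ/Q̄) ÷ (ΔI/Ī) = (77.5/396.75) ÷ (22310/96255) = 0.843.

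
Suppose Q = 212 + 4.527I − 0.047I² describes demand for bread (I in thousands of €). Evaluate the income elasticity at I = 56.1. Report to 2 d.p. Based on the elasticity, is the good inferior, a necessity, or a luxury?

At I = 56.1: Q = 318.0458.
dQ/dI = 4.527 − 0.094I = -0.74640.
η = (dQ/dI)·(I/Q) = -0.74640 × (56.1/318.0458) = -0.13.
η < 0 ⇒ inferior good.

-0.13 (inferior good)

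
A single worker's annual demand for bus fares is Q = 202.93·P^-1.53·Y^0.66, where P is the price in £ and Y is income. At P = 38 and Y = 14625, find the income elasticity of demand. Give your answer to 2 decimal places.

For a multiplicative demand Q = A·P^α·Y^β, the income elasticity is β everywhere.
Here β = 0.66, so η = 0.66.

0.66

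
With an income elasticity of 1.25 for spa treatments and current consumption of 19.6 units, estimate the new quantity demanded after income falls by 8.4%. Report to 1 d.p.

17.5

%ΔQ ≈ η × %ΔI = 1.25 × (-8.4%) = -10.5%.
New Q ≈ 19.6 × (1 − 0.105) = 17.5.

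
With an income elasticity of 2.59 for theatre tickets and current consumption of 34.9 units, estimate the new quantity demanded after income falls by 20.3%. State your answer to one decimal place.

16.6

%ΔQ ≈ η × %ΔI = 2.59 × (-20.3%) = -52.577%.
New Q ≈ 34.9 × (1 − 0.52577) = 16.6.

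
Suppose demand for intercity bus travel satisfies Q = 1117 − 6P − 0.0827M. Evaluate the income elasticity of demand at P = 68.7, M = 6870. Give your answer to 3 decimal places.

-4.158

At P = 68.7, M = 6870: Q = 136.651.
Holding P constant, ∂Q/∂M = −0.0827.
η_M = (∂Q/∂M)·(M/Q) = -0.0827 × (6870/136.651) = -4.158.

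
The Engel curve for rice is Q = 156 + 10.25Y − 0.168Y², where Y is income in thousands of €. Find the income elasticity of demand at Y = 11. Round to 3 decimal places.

0.290

At Y = 11: Q = 248.4220.
dQ/dY = 10.25 − 0.336Y = 6.55400.
η = (dQ/dY)·(Y/Q) = 6.55400 × (11/248.4220) = 0.290.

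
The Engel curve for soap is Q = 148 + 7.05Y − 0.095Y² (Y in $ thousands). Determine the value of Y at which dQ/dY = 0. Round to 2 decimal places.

dQ/dY = 7.05 − 0.19Y.
The good is inferior where dQ/dY < 0. Setting dQ/dY = 0 gives Y = 7.05 / 0.19 = 37.11.

37.11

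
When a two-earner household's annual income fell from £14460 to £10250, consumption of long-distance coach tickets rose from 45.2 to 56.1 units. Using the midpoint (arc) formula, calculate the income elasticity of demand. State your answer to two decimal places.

-0.63

ΔQ = 56.1 − 45.2 = 10.9; midpoint Q̄ = (45.2 + 56.1)/2 = 50.65.
ΔI = 10250 − 14460 = -4210; midpoint Ī = (14460 + 10250)/2 = 12355.
η = (ΔQ/Q̄) ÷ (ΔI/Ī) = (10.9/50.65) ÷ (-4210/12355) = -0.63.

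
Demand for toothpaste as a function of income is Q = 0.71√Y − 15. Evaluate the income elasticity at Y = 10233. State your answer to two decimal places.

0.63

At Y = 10233: Q = 56.822.
dQ/dY = 0.71/(2√Y) = 0.00350935 at this income.
η = (dQ/dY)·(Y/Q) = 0.00350935 × (10233/56.822) = 0.63.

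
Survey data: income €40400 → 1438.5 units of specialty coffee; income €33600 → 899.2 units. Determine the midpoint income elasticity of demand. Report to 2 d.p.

ΔQ = 899.2 − 1438.5 = -539.3; midpoint Q̄ = (1438.5 + 899.2)/2 = 1168.85.
ΔI = 33600 − 40400 = -6800; midpoint Ī = (40400 + 33600)/2 = 37000.
η = (ΔQ/Q̄) ÷ (ΔI/Ī) = (-539.3/1168.85) ÷ (-6800/37000) = 2.51.

2.51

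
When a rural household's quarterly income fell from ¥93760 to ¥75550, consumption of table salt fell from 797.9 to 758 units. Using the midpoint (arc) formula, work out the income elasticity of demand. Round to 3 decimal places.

ΔQ = 758 − 797.9 = -39.9; midpoint Q̄ = (797.9 + 758)/2 = 777.95.
ΔI = 75550 − 93760 = -18210; midpoint Ī = (93760 + 75550)/2 = 84655.
η = (ΔQ/Q̄) ÷ (ΔI/Ī) = (-39.9/777.95) ÷ (-18210/84655) = 0.238.

0.238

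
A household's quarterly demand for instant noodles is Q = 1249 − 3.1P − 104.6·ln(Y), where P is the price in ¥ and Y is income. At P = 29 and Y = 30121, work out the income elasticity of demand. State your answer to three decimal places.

At P = 29, Y = 30121: Q = 80.363.
Holding P constant, ∂Q/∂Y = -104.6/Y = -0.00347266.
η_Y = (∂Q/∂Y)·(Y/Q) = -0.00347266 × (30121/80.363) = -1.302.

-1.302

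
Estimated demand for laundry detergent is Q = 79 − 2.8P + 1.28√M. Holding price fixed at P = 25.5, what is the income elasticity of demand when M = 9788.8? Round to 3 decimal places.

At P = 25.5, M = 9788.8: Q = 134.241.
Holding P constant, ∂Q/∂M = 1.28/(2√M) = 0.00646867.
η_M = (∂Q/∂M)·(M/Q) = 0.00646867 × (9788.8/134.241) = 0.472.

0.472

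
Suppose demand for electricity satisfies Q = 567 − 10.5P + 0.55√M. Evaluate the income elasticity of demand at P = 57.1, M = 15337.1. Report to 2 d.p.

At P = 57.1, M = 15337.1: Q = 35.564.
Holding P constant, ∂Q/∂M = 0.55/(2√M) = 0.00222055.
η_M = (∂Q/∂M)·(M/Q) = 0.00222055 × (15337.1/35.564) = 0.96.

0.96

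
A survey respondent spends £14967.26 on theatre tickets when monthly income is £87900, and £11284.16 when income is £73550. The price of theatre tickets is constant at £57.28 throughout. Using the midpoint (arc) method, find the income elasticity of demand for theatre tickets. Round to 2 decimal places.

With a constant price, Q₁ = 14967.26/57.28 = 261.300 and Q₂ = 11284.16/57.28 = 197.000 (equivalently, work directly with expenditure since P cancels).
Midpoint %ΔQ = (11284.16 − 14967.26)/13125.71 = -0.28060; midpoint %ΔI = (73550 − 87900)/80725 = -0.17776.
η = -0.28060 / -0.17776 = 1.58.

1.58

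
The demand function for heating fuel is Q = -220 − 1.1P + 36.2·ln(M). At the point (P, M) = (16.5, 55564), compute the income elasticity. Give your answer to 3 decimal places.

At P = 16.5, M = 55564: Q = 157.346.
Holding P constant, ∂Q/∂M = 36.2/M = 0.000651501.
η_M = (∂Q/∂M)·(M/Q) = 0.000651501 × (55564/157.346) = 0.230.

0.230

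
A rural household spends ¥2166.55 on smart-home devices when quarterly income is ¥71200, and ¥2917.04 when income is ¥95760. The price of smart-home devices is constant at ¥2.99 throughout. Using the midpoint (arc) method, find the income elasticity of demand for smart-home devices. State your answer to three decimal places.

With a constant price, Q₁ = 2166.55/2.99 = 724.599 and Q₂ = 2917.04/2.99 = 975.599 (equivalently, work directly with expenditure since P cancels).
Midpoint %ΔQ = (2917.04 − 2166.55)/2541.80 = 0.29526; midpoint %ΔI = (95760 − 71200)/83480 = 0.29420.
η = 0.29526 / 0.29420 = 1.004.

1.004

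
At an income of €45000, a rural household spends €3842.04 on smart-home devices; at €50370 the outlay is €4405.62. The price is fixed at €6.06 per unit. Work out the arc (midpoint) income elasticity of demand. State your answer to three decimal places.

1.214

With a constant price, Q₁ = 3842.04/6.06 = 634.000 and Q₂ = 4405.62/6.06 = 727.000 (equivalently, work directly with expenditure since P cancels).
Midpoint %ΔQ = (4405.62 − 3842.04)/4123.83 = 0.13666; midpoint %ΔI = (50370 − 45000)/47685 = 0.11261.
η = 0.13666 / 0.11261 = 1.214.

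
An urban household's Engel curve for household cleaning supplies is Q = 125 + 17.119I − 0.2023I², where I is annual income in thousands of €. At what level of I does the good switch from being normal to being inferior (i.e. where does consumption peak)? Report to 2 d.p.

42.31

dQ/dI = 17.119 − 0.4046I.
The good is inferior where dQ/dI < 0. Setting dQ/dI = 0 gives I = 17.119 / 0.4046 = 42.31.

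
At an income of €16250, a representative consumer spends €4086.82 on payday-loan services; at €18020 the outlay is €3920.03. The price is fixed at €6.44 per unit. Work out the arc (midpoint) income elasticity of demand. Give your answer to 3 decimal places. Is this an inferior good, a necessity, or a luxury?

With a constant price, Q₁ = 4086.82/6.44 = 634.599 and Q₂ = 3920.03/6.44 = 608.700 (equivalently, work directly with expenditure since P cancels).
Midpoint %ΔQ = (3920.03 − 4086.82)/4003.43 = -0.04166; midpoint %ΔI = (18020 − 16250)/17135 = 0.10330.
η = -0.04166 / 0.10330 = -0.403.
η < 0 ⇒ inferior good.

-0.403 (inferior good)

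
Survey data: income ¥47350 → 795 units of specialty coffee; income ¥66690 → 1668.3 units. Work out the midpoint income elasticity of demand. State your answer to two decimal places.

ΔQ = 1668.3 − 795 = 873.3; midpoint Q̄ = (795 + 1668.3)/2 = 1231.65.
ΔI = 66690 − 47350 = 19340; midpoint Ī = (47350 + 66690)/2 = 57020.
η = (ΔQ/Q̄) ÷ (ΔI/Ī) = (873.3/1231.65) ÷ (19340/57020) = 2.09.

2.09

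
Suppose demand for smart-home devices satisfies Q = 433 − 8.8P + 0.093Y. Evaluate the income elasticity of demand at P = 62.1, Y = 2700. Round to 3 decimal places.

1.825

At P = 62.1, Y = 2700: Q = 137.620.
Holding P constant, ∂Q/∂Y = 0.093.
η_Y = (∂Q/∂Y)·(Y/Q) = 0.093 × (2700/137.620) = 1.825.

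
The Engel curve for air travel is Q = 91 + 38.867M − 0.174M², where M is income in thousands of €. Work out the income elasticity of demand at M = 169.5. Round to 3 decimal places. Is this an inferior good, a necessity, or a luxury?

At M = 169.5: Q = 1679.8930.
dQ/dM = 38.867 − 0.348M = -20.11900.
η = (dQ/dM)·(M/Q) = -20.11900 × (169.5/1679.8930) = -2.030.
η < 0 ⇒ inferior good.

-2.030 (inferior good)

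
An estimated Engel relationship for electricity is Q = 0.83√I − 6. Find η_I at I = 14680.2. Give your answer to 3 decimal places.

0.532

At I = 14680.2: Q = 94.564.
dQ/dI = 0.83/(2√I) = 0.00342517 at this income.
η = (dQ/dI)·(I/Q) = 0.00342517 × (14680.2/94.564) = 0.532.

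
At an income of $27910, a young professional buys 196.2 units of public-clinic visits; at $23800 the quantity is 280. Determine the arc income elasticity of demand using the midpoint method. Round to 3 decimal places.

ΔQ = 280 − 196.2 = 83.8; midpoint Q̄ = (196.2 + 280)/2 = 238.1.
ΔI = 23800 − 27910 = -4110; midpoint Ī = (27910 + 23800)/2 = 25855.
η = (ΔQ/Q̄) ÷ (ΔI/Ī) = (83.8/238.1) ÷ (-4110/25855) = -2.214.

-2.214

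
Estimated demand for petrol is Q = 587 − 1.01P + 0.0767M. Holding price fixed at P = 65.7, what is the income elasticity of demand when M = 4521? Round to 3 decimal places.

At P = 65.7, M = 4521: Q = 867.404.
Holding P constant, ∂Q/∂M = 0.0767.
η_M = (∂Q/∂M)·(M/Q) = 0.0767 × (4521/867.404) = 0.400.

0.400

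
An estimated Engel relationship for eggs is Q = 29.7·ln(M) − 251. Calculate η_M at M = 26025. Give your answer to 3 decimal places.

At M = 26025: Q = 50.954.
dQ/dM = 29.7/M = 0.00114121 at this income.
η = (dQ/dM)·(M/Q) = 0.00114121 × (26025/50.954) = 0.583.

0.583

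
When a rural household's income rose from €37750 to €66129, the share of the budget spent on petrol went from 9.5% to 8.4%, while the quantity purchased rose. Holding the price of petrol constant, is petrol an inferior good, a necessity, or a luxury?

Quantity rises but the budget share falls as income rises, so 0 < η < 1.

necessity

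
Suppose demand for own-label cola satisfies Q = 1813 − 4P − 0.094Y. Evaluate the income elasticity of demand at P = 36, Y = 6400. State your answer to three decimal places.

At P = 36, Y = 6400: Q = 1067.400.
Holding P constant, ∂Q/∂Y = −0.094.
η_Y = (∂Q/∂Y)·(Y/Q) = -0.094 × (6400/1067.400) = -0.564.

-0.564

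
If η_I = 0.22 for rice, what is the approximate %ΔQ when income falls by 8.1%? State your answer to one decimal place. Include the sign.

%ΔQ ≈ η × %ΔI = 0.22 × (-8.1%) = -1.8%.

-1.8%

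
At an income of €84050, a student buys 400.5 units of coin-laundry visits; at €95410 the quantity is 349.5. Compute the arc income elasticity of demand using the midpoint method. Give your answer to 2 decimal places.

-1.07

ΔQ = 349.5 − 400.5 = -51; midpoint Q̄ = (400.5 + 349.5)/2 = 375.
ΔI = 95410 − 84050 = 11360; midpoint Ī = (84050 + 95410)/2 = 89730.
η = (ΔQ/Q̄) ÷ (ΔI/Ī) = (-51/375) ÷ (11360/89730) = -1.07.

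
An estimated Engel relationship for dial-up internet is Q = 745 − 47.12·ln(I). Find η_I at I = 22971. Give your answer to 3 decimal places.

At I = 22971: Q = 271.822.
dQ/dI = -47.12/I = -0.00205128 at this income.
η = (dQ/dI)·(I/Q) = -0.00205128 × (22971/271.822) = -0.173.

-0.173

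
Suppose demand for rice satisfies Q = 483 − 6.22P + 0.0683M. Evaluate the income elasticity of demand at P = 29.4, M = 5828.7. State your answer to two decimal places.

At P = 29.4, M = 5828.7: Q = 698.232.
Holding P constant, ∂Q/∂M = 0.0683.
η_M = (∂Q/∂M)·(M/Q) = 0.0683 × (5828.7/698.232) = 0.57.

0.57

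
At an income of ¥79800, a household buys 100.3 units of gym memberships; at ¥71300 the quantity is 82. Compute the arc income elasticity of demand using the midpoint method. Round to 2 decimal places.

ΔQ = 82 − 100.3 = -18.3; midpoint Q̄ = (100.3 + 82)/2 = 91.15.
ΔI = 71300 − 79800 = -8500; midpoint Ī = (79800 + 71300)/2 = 75550.
η = (ΔQ/Q̄) ÷ (ΔI/Ī) = (-18.3/91.15) ÷ (-8500/75550) = 1.78.

1.78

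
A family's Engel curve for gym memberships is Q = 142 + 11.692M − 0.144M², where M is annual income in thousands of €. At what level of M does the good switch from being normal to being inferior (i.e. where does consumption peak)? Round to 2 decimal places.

dQ/dM = 11.692 − 0.288M.
The good is inferior where dQ/dM < 0. Setting dQ/dM = 0 gives M = 11.692 / 0.288 = 40.60.

40.60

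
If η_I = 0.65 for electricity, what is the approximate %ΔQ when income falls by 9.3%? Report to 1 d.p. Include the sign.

-6.0%

%ΔQ ≈ η × %ΔI = 0.65 × (-9.3%) = -6.0%.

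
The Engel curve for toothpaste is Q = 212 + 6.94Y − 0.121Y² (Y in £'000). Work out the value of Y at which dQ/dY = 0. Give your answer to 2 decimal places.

dQ/dY = 6.94 − 0.242Y.
The good is inferior where dQ/dY < 0. Setting dQ/dY = 0 gives Y = 6.94 / 0.242 = 28.68.

28.68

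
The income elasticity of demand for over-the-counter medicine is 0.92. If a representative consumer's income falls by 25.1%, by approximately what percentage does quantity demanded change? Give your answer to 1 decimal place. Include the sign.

-23.1%

%ΔQ ≈ η × %ΔI = 0.92 × (-25.1%) = -23.1%.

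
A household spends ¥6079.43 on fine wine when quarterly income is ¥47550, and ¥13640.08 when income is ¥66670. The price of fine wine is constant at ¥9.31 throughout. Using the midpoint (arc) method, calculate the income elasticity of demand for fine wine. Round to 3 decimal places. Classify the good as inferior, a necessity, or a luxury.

With a constant price, Q₁ = 6079.43/9.31 = 653.000 and Q₂ = 13640.08/9.31 = 1465.100 (equivalently, work directly with expenditure since P cancels).
Midpoint %ΔQ = (13640.08 − 6079.43)/9859.76 = 0.76682; midpoint %ΔI = (66670 − 47550)/57110 = 0.33479.
η = 0.76682 / 0.33479 = 2.290.
η > 1 ⇒ luxury.

2.290 (luxury)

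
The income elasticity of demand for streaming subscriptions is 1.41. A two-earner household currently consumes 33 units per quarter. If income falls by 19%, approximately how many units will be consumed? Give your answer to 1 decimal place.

%ΔQ ≈ η × %ΔI = 1.41 × (-19%) = -26.79%.
New Q ≈ 33 × (1 − 0.2679) = 24.2.

24.2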